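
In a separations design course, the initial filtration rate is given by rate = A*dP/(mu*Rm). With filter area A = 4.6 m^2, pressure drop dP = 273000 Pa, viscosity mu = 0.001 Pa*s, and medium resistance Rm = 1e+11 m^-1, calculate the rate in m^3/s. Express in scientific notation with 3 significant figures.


rate = A * dP / (mu * Rm)
rate = 4.6 * 273000 / (0.001 * 1e+11)
rate = 1255800.0 / 1.000e+08
rate = 1.26e-02 m^3/s


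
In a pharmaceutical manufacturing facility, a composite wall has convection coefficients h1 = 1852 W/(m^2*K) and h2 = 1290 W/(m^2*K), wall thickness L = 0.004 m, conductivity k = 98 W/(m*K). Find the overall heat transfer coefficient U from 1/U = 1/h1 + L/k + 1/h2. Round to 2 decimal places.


1/U = 1/h1 + L/k + 1/h2
1/U = 1/1852 + 0.004/98 + 1/1290
1/U = 0.0005399568 + 4.08163e-05 + 0.0007751938
1/U = 0.0013559669
U = 737.48 W/(m^2*K)


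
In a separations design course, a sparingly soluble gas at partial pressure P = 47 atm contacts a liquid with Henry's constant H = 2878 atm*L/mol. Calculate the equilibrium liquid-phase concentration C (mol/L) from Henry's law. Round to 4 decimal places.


C = P / H
C = 47 / 2878
C = 0.0163 mol/L


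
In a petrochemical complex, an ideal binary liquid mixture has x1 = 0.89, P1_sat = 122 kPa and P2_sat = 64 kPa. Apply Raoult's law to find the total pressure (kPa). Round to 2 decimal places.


P = x1*P1_sat + x2*P2_sat
x2 = 1 - x1 = 1 - 0.89 = 0.11
P = 0.89*122 + 0.11*64
P = 108.58 + 7.04
P = 115.62 kPa


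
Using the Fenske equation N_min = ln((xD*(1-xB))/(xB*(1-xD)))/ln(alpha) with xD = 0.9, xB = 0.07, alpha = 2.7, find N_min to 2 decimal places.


N_min = ln((xD*(1-xB))/(xB*(1-xD))) / ln(alpha)
Numerator inside ln: 0.837 / 0.007 = 119.571429
ln(119.571429) = 4.783914
ln(alpha) = ln(2.7) = 0.993252
N_min = 4.783914 / 0.993252 = 4.82


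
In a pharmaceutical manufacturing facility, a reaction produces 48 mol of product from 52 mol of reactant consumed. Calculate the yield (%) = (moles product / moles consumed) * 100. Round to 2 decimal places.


Yield = (moles product / moles consumed) * 100%
Yield = (48 / 52) * 100
Yield = 0.9231 * 100
Yield = 92.31%


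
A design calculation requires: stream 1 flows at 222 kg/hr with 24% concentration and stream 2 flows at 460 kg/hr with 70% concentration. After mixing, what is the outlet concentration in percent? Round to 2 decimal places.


Mass balance on solute: F1*x1 + F2*x2 = F3*x3
F3 = F1 + F2 = 222 + 460 = 682 kg/hr
x3 = (F1*x1 + F2*x2)/F3
x3 = (222*0.24 + 460*0.7) / 682
x3 = 55.03%


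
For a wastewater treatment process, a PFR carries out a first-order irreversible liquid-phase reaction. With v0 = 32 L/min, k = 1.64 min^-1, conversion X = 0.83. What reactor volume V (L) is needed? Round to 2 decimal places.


V = (v0/k) * ln(1/(1-X))
V = (32/1.64) * ln(1/(1-0.83))
V = 19.512195 * ln(5.882353)
V = 19.512195 * 1.771957
V = 34.57 L


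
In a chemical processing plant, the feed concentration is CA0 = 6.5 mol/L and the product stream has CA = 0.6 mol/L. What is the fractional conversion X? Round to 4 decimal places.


X = (CA0 - CA) / CA0
X = (6.5 - 0.6) / 6.5
X = 5.9 / 6.5
X = 0.9077


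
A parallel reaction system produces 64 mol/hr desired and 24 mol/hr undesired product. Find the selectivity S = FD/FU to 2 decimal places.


S = desired product rate / undesired product rate
S = 64 / 24
S = 2.67


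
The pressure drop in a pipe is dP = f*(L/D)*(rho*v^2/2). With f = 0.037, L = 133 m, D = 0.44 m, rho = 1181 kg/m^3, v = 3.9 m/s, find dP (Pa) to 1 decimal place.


dP = f * (L/D) * (rho*v^2/2)
dP = 0.037 * (133/0.44) * (1181*3.9^2/2)
L/D = 302.27272727
rho*v^2/2 = 1181*15.21/2 = 8981.505
dP = 0.037 * 302.27272727 * 8981.505
dP = 100450.0 Pa


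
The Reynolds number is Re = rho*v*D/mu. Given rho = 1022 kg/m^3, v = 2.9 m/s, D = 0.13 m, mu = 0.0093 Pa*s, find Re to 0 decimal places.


Re = rho * v * D / mu
Re = 1022 * 2.9 * 0.13 / 0.0093
Re = 385.294 / 0.0093
Re = 41429


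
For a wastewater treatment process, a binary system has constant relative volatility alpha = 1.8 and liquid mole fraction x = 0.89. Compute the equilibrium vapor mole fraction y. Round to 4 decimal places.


y = alpha*x / (1 + (alpha-1)*x)
y = 1.8*0.89 / (1 + (1.8-1)*0.89)
y = 1.602 / (1 + 0.712)
y = 1.602 / 1.712
y = 0.9357


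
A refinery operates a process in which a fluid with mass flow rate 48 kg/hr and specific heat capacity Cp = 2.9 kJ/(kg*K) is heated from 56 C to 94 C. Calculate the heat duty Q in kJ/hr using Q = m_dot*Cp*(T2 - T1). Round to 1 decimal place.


Q = m_dot * Cp * (T2 - T1)
Q = 48 * 2.9 * (94 - 56)
Q = 48 * 2.9 * 38
Q = 5289.6 kJ/hr


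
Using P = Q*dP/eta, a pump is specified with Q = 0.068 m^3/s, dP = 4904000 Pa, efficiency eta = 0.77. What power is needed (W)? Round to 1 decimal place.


P = Q * dP / eta
P = 0.068 * 4904000 / 0.77
P = 333472.0 / 0.77
P = 433080.5 W


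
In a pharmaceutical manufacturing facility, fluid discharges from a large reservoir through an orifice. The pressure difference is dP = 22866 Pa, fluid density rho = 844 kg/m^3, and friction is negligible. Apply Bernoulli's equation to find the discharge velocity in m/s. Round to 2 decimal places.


v = sqrt(2*dP/rho)
v = sqrt(2*22866/844)
v = sqrt(54.184834)
v = 7.36 m/s


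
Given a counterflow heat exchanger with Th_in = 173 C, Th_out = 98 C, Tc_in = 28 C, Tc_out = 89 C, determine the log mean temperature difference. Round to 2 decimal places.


dT1 = Th_in - Tc_out = 173 - 89 = 84
dT2 = Th_out - Tc_in = 98 - 28 = 70
LMTD = (dT1 - dT2) / ln(dT1/dT2)
LMTD = (84 - 70) / ln(84/70)
LMTD = 76.79 K


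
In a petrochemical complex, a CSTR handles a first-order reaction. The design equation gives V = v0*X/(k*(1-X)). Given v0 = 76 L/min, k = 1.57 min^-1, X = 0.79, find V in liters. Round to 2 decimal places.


V = v0 * X / (k * (1 - X))
V = 76 * 0.79 / (1.57 * (1 - 0.79))
V = 60.04 / (1.57 * 0.21)
V = 60.04 / 0.3297
V = 182.10 L


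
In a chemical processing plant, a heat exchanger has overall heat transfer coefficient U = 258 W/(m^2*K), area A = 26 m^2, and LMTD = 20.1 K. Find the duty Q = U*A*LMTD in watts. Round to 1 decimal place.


Q = U * A * LMTD
Q = 258 * 26 * 20.1
Q = 134830.8 W


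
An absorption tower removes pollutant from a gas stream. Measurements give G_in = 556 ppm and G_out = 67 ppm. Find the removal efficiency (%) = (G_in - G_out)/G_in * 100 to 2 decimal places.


Efficiency = (G_in - G_out) / G_in * 100%
Efficiency = (556 - 67) / 556 * 100
Efficiency = 489 / 556 * 100
Efficiency = 87.95%


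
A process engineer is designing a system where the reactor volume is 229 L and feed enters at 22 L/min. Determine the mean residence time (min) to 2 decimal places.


tau = V / v0
tau = 229 / 22
tau = 10.41 min


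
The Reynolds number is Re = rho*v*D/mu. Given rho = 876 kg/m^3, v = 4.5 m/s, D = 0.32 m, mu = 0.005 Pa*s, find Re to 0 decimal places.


Re = rho * v * D / mu
Re = 876 * 4.5 * 0.32 / 0.005
Re = 1261.44 / 0.005
Re = 252288


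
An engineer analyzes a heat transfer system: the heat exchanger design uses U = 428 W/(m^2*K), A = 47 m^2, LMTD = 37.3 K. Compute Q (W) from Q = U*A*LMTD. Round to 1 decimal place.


Q = U * A * LMTD
Q = 428 * 47 * 37.3
Q = 750326.8 W


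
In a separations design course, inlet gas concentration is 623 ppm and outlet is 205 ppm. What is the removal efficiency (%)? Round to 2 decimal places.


Efficiency = (G_in - G_out) / G_in * 100%
Efficiency = (623 - 205) / 623 * 100
Efficiency = 418 / 623 * 100
Efficiency = 67.09%


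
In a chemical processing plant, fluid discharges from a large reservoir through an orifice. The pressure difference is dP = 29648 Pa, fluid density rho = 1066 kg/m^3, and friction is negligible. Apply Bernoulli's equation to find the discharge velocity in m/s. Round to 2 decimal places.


v = sqrt(2*dP/rho)
v = sqrt(2*29648/1066)
v = sqrt(55.624765)
v = 7.46 m/s


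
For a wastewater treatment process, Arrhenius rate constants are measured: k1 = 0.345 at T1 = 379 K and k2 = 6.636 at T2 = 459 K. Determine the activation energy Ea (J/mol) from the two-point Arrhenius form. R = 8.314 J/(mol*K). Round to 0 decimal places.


Ea = R * ln(k2/k1) / (1/T1 - 1/T2)
ln(k2/k1) = ln(6.636/0.345) = 2.9567202
1/T1 - 1/T2 = 1/379 - 1/459 = 0.00045987319
Ea = 8.314 * 2.9567202 / 0.00045987319
Ea = 53454 J/mol


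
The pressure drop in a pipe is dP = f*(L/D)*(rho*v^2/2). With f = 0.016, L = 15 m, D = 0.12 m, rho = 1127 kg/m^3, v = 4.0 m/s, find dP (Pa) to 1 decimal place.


dP = f * (L/D) * (rho*v^2/2)
dP = 0.016 * (15/0.12) * (1127*4.0^2/2)
L/D = 125.0
rho*v^2/2 = 1127*16.0/2 = 9016.0
dP = 0.016 * 125.0 * 9016.0
dP = 18032.0 Pa


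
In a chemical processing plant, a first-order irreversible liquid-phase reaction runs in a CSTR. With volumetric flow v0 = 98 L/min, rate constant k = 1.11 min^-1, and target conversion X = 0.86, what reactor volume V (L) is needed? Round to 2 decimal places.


V = v0 * X / (k * (1 - X))
V = 98 * 0.86 / (1.11 * (1 - 0.86))
V = 84.28 / (1.11 * 0.14)
V = 84.28 / 0.1554
V = 542.34 L


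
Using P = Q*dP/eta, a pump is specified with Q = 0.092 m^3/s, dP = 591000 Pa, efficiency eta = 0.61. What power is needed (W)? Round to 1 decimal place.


P = Q * dP / eta
P = 0.092 * 591000 / 0.61
P = 54372.0 / 0.61
P = 89134.4 W


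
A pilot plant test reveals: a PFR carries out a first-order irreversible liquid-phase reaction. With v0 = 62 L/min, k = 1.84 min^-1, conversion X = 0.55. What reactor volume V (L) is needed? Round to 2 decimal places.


V = (v0/k) * ln(1/(1-X))
V = (62/1.84) * ln(1/(1-0.55))
V = 33.695652 * ln(2.222222)
V = 33.695652 * 0.798508
V = 26.91 L


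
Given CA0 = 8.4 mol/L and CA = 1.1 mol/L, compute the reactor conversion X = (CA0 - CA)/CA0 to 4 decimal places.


X = (CA0 - CA) / CA0
X = (8.4 - 1.1) / 8.4
X = 7.3 / 8.4
X = 0.8690


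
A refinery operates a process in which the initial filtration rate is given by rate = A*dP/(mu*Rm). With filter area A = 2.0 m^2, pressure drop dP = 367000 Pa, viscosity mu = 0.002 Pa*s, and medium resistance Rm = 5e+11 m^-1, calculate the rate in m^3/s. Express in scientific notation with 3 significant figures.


rate = A * dP / (mu * Rm)
rate = 2.0 * 367000 / (0.002 * 5e+11)
rate = 734000.0 / 1.000e+09
rate = 7.34e-04 m^3/s


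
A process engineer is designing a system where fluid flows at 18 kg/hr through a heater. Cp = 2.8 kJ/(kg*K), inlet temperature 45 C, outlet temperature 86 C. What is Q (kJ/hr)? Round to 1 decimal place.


Q = m_dot * Cp * (T2 - T1)
Q = 18 * 2.8 * (86 - 45)
Q = 18 * 2.8 * 41
Q = 2066.4 kJ/hr


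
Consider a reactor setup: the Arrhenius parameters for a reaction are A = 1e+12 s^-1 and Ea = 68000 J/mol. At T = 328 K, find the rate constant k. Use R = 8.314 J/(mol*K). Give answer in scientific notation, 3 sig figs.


k = A * exp(-Ea/(R*T))
k = 1e+12 * exp(-68000 / (8.314 * 328))
k = 1e+12 * exp(-24.9359)
k = 1.48e+01


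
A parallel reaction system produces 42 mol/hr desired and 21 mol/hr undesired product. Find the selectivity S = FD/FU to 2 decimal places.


S = desired product rate / undesired product rate
S = 42 / 21
S = 2.00


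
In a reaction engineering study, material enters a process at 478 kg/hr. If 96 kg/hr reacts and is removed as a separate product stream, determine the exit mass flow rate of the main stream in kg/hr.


Steady-state mass balance on the main outlet: F_out = F_in - F_removed
F_out = 478 - 96
F_out = 382 kg/hr


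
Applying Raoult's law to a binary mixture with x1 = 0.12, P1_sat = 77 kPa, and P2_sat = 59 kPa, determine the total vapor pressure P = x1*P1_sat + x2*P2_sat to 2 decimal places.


P = x1*P1_sat + x2*P2_sat
x2 = 1 - x1 = 1 - 0.12 = 0.88
P = 0.12*77 + 0.88*59
P = 9.24 + 51.92
P = 61.16 kPa


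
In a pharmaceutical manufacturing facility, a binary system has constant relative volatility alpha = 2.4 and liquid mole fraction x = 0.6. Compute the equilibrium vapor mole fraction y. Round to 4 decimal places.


y = alpha*x / (1 + (alpha-1)*x)
y = 2.4*0.6 / (1 + (2.4-1)*0.6)
y = 1.44 / (1 + 0.84)
y = 1.44 / 1.84
y = 0.7826


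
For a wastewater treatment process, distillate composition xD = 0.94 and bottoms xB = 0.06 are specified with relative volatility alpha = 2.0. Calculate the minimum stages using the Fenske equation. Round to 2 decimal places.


N_min = ln((xD*(1-xB))/(xB*(1-xD))) / ln(alpha)
Numerator inside ln: 0.8836 / 0.0036 = 245.444444
ln(245.444444) = 5.503071
ln(alpha) = ln(2.0) = 0.693147
N_min = 5.503071 / 0.693147 = 7.94


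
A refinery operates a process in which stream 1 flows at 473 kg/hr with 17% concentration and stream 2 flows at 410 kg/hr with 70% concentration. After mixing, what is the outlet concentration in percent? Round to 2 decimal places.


Mass balance on solute: F1*x1 + F2*x2 = F3*x3
F3 = F1 + F2 = 473 + 410 = 883 kg/hr
x3 = (F1*x1 + F2*x2)/F3
x3 = (473*0.17 + 410*0.7) / 883
x3 = 41.61%


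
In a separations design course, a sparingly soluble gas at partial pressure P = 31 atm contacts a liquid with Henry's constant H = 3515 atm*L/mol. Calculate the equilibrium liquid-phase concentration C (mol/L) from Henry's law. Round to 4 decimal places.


C = P / H
C = 31 / 3515
C = 0.0088 mol/L


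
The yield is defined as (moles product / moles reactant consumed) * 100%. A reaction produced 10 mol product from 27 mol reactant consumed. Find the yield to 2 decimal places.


Yield = (moles product / moles consumed) * 100%
Yield = (10 / 27) * 100
Yield = 0.3704 * 100
Yield = 37.04%


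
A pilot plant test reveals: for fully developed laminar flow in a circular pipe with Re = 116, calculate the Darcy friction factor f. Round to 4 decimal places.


f = 64 / Re
f = 64 / 116
f = 0.5517


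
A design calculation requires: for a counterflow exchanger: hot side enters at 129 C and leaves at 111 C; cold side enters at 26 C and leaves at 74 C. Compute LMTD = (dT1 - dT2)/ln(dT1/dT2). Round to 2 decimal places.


dT1 = Th_in - Tc_out = 129 - 74 = 55
dT2 = Th_out - Tc_in = 111 - 26 = 85
LMTD = (dT1 - dT2) / ln(dT1/dT2)
LMTD = (55 - 85) / ln(55/85)
LMTD = 68.92 K


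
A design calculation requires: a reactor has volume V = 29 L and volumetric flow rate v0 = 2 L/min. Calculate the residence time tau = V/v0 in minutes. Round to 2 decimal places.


tau = V / v0
tau = 29 / 2
tau = 14.50 min


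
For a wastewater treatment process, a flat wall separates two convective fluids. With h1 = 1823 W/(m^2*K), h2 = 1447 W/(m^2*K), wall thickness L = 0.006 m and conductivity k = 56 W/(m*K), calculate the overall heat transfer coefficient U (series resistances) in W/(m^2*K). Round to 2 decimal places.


1/U = 1/h1 + L/k + 1/h2
1/U = 1/1823 + 0.006/56 + 1/1447
1/U = 0.0005485464 + 0.0001071429 + 0.000691085
1/U = 0.0013467743
U = 742.51 W/(m^2*K)


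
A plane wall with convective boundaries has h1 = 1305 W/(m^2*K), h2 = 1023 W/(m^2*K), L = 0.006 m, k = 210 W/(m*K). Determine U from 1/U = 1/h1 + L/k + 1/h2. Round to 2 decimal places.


1/U = 1/h1 + L/k + 1/h2
1/U = 1/1305 + 0.006/210 + 1/1023
1/U = 0.0007662835 + 2.85714e-05 + 0.0009775171
1/U = 0.001772372
U = 564.22 W/(m^2*K)


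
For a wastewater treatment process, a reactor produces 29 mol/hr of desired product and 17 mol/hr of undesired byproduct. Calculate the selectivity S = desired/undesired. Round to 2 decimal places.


S = desired product rate / undesired product rate
S = 29 / 17
S = 1.71


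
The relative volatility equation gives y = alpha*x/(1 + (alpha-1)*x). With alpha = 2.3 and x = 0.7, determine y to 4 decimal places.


y = alpha*x / (1 + (alpha-1)*x)
y = 2.3*0.7 / (1 + (2.3-1)*0.7)
y = 1.61 / (1 + 0.91)
y = 1.61 / 1.91
y = 0.8429


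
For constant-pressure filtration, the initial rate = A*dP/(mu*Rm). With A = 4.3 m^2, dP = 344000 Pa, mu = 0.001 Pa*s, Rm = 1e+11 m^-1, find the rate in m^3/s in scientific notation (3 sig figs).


rate = A * dP / (mu * Rm)
rate = 4.3 * 344000 / (0.001 * 1e+11)
rate = 1479200.0 / 1.000e+08
rate = 1.48e-02 m^3/s


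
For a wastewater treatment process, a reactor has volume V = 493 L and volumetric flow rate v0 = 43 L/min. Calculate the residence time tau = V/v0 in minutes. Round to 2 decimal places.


tau = V / v0
tau = 493 / 43
tau = 11.47 min


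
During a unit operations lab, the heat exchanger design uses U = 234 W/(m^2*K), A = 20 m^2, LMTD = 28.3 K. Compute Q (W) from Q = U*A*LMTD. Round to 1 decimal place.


Q = U * A * LMTD
Q = 234 * 20 * 28.3
Q = 132444.0 W


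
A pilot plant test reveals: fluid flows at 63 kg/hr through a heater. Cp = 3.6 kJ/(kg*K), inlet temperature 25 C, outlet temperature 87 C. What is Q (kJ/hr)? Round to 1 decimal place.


Q = m_dot * Cp * (T2 - T1)
Q = 63 * 3.6 * (87 - 25)
Q = 63 * 3.6 * 62
Q = 14061.6 kJ/hr


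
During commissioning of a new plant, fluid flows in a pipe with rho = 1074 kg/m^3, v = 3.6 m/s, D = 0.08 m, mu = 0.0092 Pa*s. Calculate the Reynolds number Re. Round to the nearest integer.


Re = rho * v * D / mu
Re = 1074 * 3.6 * 0.08 / 0.0092
Re = 309.312 / 0.0092
Re = 33621


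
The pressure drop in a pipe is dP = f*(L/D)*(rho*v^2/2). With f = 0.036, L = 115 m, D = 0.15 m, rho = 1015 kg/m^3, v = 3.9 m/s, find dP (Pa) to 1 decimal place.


dP = f * (L/D) * (rho*v^2/2)
dP = 0.036 * (115/0.15) * (1015*3.9^2/2)
L/D = 766.66666667
rho*v^2/2 = 1015*15.21/2 = 7719.075
dP = 0.036 * 766.66666667 * 7719.075
dP = 213046.5 Pa


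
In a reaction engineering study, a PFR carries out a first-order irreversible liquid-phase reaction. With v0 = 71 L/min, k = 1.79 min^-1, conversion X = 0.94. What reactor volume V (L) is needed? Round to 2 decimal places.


V = (v0/k) * ln(1/(1-X))
V = (71/1.79) * ln(1/(1-0.94))
V = 39.664804 * ln(16.666667)
V = 39.664804 * 2.813411
V = 111.59 L


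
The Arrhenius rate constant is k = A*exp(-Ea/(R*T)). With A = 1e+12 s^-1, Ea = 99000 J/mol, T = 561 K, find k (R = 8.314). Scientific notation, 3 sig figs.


k = A * exp(-Ea/(R*T))
k = 1e+12 * exp(-99000 / (8.314 * 561))
k = 1e+12 * exp(-21.225714)
k = 6.05e+02


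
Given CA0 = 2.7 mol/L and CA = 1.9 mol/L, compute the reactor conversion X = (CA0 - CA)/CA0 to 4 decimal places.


X = (CA0 - CA) / CA0
X = (2.7 - 1.9) / 2.7
X = 0.8 / 2.7
X = 0.2963


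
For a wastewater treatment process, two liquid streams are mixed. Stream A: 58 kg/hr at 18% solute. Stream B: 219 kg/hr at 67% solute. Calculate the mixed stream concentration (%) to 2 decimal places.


Mass balance on solute: F1*x1 + F2*x2 = F3*x3
F3 = F1 + F2 = 58 + 219 = 277 kg/hr
x3 = (F1*x1 + F2*x2)/F3
x3 = (58*0.18 + 219*0.67) / 277
x3 = 56.74%


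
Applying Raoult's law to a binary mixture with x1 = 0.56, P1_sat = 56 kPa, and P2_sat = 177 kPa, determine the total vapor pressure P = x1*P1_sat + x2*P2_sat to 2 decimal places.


P = x1*P1_sat + x2*P2_sat
x2 = 1 - x1 = 1 - 0.56 = 0.44
P = 0.56*56 + 0.44*177
P = 31.36 + 77.88
P = 109.24 kPa


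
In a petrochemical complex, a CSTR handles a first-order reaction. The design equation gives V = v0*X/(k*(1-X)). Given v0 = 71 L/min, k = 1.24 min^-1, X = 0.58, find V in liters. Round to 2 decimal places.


V = v0 * X / (k * (1 - X))
V = 71 * 0.58 / (1.24 * (1 - 0.58))
V = 41.18 / (1.24 * 0.42)
V = 41.18 / 0.5208
V = 79.07 L


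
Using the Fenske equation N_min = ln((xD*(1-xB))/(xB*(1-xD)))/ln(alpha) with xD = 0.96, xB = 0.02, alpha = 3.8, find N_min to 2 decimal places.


N_min = ln((xD*(1-xB))/(xB*(1-xD))) / ln(alpha)
Numerator inside ln: 0.9408 / 0.0008 = 1176.0
ln(1176.0) = 7.069874
ln(alpha) = ln(3.8) = 1.335001
N_min = 7.069874 / 1.335001 = 5.30


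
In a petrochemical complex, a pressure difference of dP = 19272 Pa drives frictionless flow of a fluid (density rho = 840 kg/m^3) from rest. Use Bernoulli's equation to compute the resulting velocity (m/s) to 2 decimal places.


v = sqrt(2*dP/rho)
v = sqrt(2*19272/840)
v = sqrt(45.885714)
v = 6.77 m/s


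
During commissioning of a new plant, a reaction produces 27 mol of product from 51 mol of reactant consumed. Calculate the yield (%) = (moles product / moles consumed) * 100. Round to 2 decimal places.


Yield = (moles product / moles consumed) * 100%
Yield = (27 / 51) * 100
Yield = 0.5294 * 100
Yield = 52.94%


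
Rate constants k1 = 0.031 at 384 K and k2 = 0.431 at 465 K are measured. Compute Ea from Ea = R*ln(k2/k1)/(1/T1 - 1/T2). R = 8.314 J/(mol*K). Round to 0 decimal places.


Ea = R * ln(k2/k1) / (1/T1 - 1/T2)
ln(k2/k1) = ln(0.431/0.031) = 2.6321209
1/T1 - 1/T2 = 1/384 - 1/465 = 0.000453629032
Ea = 8.314 * 2.6321209 / 0.000453629032
Ea = 48241 J/mol


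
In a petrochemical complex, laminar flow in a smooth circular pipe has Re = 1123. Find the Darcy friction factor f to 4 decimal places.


f = 64 / Re
f = 64 / 1123
f = 0.0570


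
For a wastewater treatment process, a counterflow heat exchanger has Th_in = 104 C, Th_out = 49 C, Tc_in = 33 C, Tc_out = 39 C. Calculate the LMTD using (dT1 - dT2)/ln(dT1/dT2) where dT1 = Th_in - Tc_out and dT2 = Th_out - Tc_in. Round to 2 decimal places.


dT1 = Th_in - Tc_out = 104 - 39 = 65
dT2 = Th_out - Tc_in = 49 - 33 = 16
LMTD = (dT1 - dT2) / ln(dT1/dT2)
LMTD = (65 - 16) / ln(65/16)
LMTD = 34.96 K


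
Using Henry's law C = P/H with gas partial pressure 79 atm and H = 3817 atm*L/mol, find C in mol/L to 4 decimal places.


C = P / H
C = 79 / 3817
C = 0.0207 mol/L


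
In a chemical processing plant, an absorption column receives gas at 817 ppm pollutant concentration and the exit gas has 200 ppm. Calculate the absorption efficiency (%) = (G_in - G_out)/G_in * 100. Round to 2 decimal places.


Efficiency = (G_in - G_out) / G_in * 100%
Efficiency = (817 - 200) / 817 * 100
Efficiency = 617 / 817 * 100
Efficiency = 75.52%


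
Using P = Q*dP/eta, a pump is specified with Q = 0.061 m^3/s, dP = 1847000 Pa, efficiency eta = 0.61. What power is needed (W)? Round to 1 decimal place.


P = Q * dP / eta
P = 0.061 * 1847000 / 0.61
P = 112667.0 / 0.61
P = 184700.0 W


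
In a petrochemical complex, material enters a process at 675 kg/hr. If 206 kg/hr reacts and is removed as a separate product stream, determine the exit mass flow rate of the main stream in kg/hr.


Steady-state mass balance on the main outlet: F_out = F_in - F_removed
F_out = 675 - 206
F_out = 469 kg/hr


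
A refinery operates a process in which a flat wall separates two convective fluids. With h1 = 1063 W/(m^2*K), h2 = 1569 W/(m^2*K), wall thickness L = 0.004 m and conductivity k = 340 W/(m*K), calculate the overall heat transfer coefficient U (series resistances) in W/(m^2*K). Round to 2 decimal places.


1/U = 1/h1 + L/k + 1/h2
1/U = 1/1063 + 0.004/340 + 1/1569
1/U = 0.0009407338 + 1.17647e-05 + 0.0006373486
1/U = 0.0015898471
U = 628.99 W/(m^2*K)


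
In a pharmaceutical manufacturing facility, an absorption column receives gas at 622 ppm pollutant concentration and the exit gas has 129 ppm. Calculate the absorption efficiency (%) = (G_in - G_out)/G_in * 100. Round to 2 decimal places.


Efficiency = (G_in - G_out) / G_in * 100%
Efficiency = (622 - 129) / 622 * 100
Efficiency = 493 / 622 * 100
Efficiency = 79.26%


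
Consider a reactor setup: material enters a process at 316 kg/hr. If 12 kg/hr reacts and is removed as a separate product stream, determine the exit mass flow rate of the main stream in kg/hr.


Steady-state mass balance on the main outlet: F_out = F_in - F_removed
F_out = 316 - 12
F_out = 304 kg/hr


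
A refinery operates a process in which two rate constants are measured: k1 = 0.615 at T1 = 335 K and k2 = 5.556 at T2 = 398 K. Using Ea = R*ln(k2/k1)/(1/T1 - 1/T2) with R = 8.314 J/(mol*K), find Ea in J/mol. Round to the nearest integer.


Ea = R * ln(k2/k1) / (1/T1 - 1/T2)
ln(k2/k1) = ln(5.556/0.615) = 2.2010114
1/T1 - 1/T2 = 1/335 - 1/398 = 0.000472511813
Ea = 8.314 * 2.2010114 / 0.000472511813
Ea = 38728 J/mol


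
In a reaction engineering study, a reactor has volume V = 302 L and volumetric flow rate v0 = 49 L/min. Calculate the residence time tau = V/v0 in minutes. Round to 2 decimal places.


tau = V / v0
tau = 302 / 49
tau = 6.16 min


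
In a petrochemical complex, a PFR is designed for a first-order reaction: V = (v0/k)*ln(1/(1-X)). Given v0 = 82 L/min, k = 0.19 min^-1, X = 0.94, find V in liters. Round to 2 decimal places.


V = (v0/k) * ln(1/(1-X))
V = (82/0.19) * ln(1/(1-0.94))
V = 431.578947 * ln(16.666667)
V = 431.578947 * 2.813411
V = 1214.21 L


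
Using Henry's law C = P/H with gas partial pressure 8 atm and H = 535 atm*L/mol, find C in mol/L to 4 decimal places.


C = P / H
C = 8 / 535
C = 0.0150 mol/L


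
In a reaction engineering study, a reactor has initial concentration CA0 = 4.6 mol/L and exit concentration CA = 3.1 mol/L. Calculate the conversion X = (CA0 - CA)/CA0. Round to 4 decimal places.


X = (CA0 - CA) / CA0
X = (4.6 - 3.1) / 4.6
X = 1.5 / 4.6
X = 0.3261


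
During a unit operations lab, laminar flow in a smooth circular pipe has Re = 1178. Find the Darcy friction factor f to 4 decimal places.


f = 64 / Re
f = 64 / 1178
f = 0.0543


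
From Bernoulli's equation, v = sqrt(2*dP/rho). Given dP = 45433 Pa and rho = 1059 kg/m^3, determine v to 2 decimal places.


v = sqrt(2*dP/rho)
v = sqrt(2*45433/1059)
v = sqrt(85.803588)
v = 9.26 m/s


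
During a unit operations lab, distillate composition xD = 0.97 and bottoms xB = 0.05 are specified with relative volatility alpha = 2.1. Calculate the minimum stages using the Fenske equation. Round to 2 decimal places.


N_min = ln((xD*(1-xB))/(xB*(1-xD))) / ln(alpha)
Numerator inside ln: 0.9215 / 0.0015 = 614.333333
ln(614.333333) = 6.420538
ln(alpha) = ln(2.1) = 0.741937
N_min = 6.420538 / 0.741937 = 8.65


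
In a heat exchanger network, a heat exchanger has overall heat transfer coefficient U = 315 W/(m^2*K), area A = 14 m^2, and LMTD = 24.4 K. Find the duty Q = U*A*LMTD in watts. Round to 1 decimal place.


Q = U * A * LMTD
Q = 315 * 14 * 24.4
Q = 107604.0 W


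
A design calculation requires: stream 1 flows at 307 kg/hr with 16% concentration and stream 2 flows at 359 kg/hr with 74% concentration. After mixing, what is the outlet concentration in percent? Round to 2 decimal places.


Mass balance on solute: F1*x1 + F2*x2 = F3*x3
F3 = F1 + F2 = 307 + 359 = 666 kg/hr
x3 = (F1*x1 + F2*x2)/F3
x3 = (307*0.16 + 359*0.74) / 666
x3 = 47.26%


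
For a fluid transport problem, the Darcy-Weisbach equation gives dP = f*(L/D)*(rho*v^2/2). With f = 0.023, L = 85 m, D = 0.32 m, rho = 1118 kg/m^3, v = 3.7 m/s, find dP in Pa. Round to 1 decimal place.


dP = f * (L/D) * (rho*v^2/2)
dP = 0.023 * (85/0.32) * (1118*3.7^2/2)
L/D = 265.625
rho*v^2/2 = 1118*13.69/2 = 7652.71
dP = 0.023 * 265.625 * 7652.71
dP = 46753.3 Pa


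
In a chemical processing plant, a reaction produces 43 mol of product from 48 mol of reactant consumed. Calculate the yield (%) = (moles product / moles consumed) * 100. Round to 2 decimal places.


Yield = (moles product / moles consumed) * 100%
Yield = (43 / 48) * 100
Yield = 0.8958 * 100
Yield = 89.58%


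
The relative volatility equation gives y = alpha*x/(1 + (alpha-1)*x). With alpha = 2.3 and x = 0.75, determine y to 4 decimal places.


y = alpha*x / (1 + (alpha-1)*x)
y = 2.3*0.75 / (1 + (2.3-1)*0.75)
y = 1.725 / (1 + 0.975)
y = 1.725 / 1.975
y = 0.8734


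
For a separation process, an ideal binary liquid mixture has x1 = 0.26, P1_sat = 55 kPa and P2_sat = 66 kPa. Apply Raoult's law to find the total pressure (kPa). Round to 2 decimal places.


P = x1*P1_sat + x2*P2_sat
x2 = 1 - x1 = 1 - 0.26 = 0.74
P = 0.26*55 + 0.74*66
P = 14.3 + 48.84
P = 63.14 kPa


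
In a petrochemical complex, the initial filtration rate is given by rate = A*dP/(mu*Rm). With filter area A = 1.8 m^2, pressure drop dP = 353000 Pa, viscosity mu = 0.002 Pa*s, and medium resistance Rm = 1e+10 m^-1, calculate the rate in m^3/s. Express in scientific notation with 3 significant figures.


rate = A * dP / (mu * Rm)
rate = 1.8 * 353000 / (0.002 * 1e+10)
rate = 635400.0 / 2.000e+07
rate = 3.18e-02 m^3/s


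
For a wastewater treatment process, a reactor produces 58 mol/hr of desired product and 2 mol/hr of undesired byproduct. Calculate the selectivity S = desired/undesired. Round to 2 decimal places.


S = desired product rate / undesired product rate
S = 58 / 2
S = 29.00


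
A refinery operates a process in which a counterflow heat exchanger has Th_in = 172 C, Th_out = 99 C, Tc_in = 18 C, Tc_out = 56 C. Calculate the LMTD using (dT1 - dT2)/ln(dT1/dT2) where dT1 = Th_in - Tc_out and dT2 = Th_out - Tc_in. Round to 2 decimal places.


dT1 = Th_in - Tc_out = 172 - 56 = 116
dT2 = Th_out - Tc_in = 99 - 18 = 81
LMTD = (dT1 - dT2) / ln(dT1/dT2)
LMTD = (116 - 81) / ln(116/81)
LMTD = 97.45 K


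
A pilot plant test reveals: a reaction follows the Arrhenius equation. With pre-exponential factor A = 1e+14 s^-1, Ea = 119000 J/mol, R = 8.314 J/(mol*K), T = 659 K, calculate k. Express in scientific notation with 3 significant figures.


k = A * exp(-Ea/(R*T))
k = 1e+14 * exp(-119000 / (8.314 * 659))
k = 1e+14 * exp(-21.719585)
k = 3.69e+04


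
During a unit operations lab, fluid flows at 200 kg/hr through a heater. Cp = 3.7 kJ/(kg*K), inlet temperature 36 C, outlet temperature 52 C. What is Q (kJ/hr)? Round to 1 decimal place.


Q = m_dot * Cp * (T2 - T1)
Q = 200 * 3.7 * (52 - 36)
Q = 200 * 3.7 * 16
Q = 11840.0 kJ/hr


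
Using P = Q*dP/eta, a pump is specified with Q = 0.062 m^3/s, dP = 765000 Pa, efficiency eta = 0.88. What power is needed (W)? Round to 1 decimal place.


P = Q * dP / eta
P = 0.062 * 765000 / 0.88
P = 47430.0 / 0.88
P = 53897.7 W


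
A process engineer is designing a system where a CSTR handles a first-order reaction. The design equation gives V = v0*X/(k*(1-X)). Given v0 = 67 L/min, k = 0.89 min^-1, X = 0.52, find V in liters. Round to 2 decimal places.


V = v0 * X / (k * (1 - X))
V = 67 * 0.52 / (0.89 * (1 - 0.52))
V = 34.84 / (0.89 * 0.48)
V = 34.84 / 0.4272
V = 81.55 L


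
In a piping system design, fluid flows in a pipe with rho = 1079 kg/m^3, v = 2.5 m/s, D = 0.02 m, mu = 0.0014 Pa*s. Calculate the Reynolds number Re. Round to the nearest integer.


Re = rho * v * D / mu
Re = 1079 * 2.5 * 0.02 / 0.0014
Re = 53.95 / 0.0014
Re = 38536


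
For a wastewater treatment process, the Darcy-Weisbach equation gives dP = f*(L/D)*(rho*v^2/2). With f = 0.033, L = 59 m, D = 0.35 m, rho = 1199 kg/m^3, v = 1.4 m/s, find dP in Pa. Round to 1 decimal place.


dP = f * (L/D) * (rho*v^2/2)
dP = 0.033 * (59/0.35) * (1199*1.4^2/2)
L/D = 168.57142857
rho*v^2/2 = 1199*1.96/2 = 1175.02
dP = 0.033 * 168.57142857 * 1175.02
dP = 6536.5 Pa


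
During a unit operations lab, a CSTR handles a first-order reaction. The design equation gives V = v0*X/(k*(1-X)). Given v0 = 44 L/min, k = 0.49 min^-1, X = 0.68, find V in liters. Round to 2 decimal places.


V = v0 * X / (k * (1 - X))
V = 44 * 0.68 / (0.49 * (1 - 0.68))
V = 29.92 / (0.49 * 0.32)
V = 29.92 / 0.1568
V = 190.82 L


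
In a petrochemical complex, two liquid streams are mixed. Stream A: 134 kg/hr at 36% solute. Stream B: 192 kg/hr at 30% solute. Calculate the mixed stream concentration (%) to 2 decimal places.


Mass balance on solute: F1*x1 + F2*x2 = F3*x3
F3 = F1 + F2 = 134 + 192 = 326 kg/hr
x3 = (F1*x1 + F2*x2)/F3
x3 = (134*0.36 + 192*0.3) / 326
x3 = 32.47%


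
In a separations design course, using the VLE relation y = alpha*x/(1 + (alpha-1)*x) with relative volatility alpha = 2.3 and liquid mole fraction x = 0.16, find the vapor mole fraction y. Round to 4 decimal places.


y = alpha*x / (1 + (alpha-1)*x)
y = 2.3*0.16 / (1 + (2.3-1)*0.16)
y = 0.368 / (1 + 0.208)
y = 0.368 / 1.208
y = 0.3046


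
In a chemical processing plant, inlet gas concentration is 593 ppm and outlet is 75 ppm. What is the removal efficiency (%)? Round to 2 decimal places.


Efficiency = (G_in - G_out) / G_in * 100%
Efficiency = (593 - 75) / 593 * 100
Efficiency = 518 / 593 * 100
Efficiency = 87.35%


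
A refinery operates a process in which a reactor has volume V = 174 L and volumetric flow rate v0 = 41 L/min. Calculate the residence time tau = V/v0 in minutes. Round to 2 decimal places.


tau = V / v0
tau = 174 / 41
tau = 4.24 min


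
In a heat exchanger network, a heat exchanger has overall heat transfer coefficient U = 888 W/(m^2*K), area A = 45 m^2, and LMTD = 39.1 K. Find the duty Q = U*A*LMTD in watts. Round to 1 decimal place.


Q = U * A * LMTD
Q = 888 * 45 * 39.1
Q = 1562436.0 W


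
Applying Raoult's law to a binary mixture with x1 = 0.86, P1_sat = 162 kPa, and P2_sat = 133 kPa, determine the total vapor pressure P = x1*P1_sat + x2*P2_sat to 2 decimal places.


P = x1*P1_sat + x2*P2_sat
x2 = 1 - x1 = 1 - 0.86 = 0.14
P = 0.86*162 + 0.14*133
P = 139.32 + 18.62
P = 157.94 kPa


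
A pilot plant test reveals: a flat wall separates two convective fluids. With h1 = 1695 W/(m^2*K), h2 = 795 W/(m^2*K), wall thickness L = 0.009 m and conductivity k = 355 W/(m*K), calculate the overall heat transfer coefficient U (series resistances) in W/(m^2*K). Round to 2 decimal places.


1/U = 1/h1 + L/k + 1/h2
1/U = 1/1695 + 0.009/355 + 1/795
1/U = 0.0005899705 + 2.53521e-05 + 0.0012578616
1/U = 0.0018731842
U = 533.85 W/(m^2*K)


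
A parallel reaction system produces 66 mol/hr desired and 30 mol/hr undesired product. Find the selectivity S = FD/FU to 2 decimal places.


S = desired product rate / undesired product rate
S = 66 / 30
S = 2.20


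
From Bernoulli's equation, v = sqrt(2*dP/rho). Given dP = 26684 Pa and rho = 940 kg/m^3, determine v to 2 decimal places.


v = sqrt(2*dP/rho)
v = sqrt(2*26684/940)
v = sqrt(56.774468)
v = 7.53 m/s


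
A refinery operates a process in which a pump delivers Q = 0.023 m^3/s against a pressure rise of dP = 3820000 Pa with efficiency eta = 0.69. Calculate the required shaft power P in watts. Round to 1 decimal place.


P = Q * dP / eta
P = 0.023 * 3820000 / 0.69
P = 87860.0 / 0.69
P = 127333.3 W


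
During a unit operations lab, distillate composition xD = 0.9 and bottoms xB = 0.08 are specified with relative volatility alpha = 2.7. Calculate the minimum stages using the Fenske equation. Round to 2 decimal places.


N_min = ln((xD*(1-xB))/(xB*(1-xD))) / ln(alpha)
Numerator inside ln: 0.828 / 0.008 = 103.5
ln(103.5) = 4.639572
ln(alpha) = ln(2.7) = 0.993252
N_min = 4.639572 / 0.993252 = 4.67


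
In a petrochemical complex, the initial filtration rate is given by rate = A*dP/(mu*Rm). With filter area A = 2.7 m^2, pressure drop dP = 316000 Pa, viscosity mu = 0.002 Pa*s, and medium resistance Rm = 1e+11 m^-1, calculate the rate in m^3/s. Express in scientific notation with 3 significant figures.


rate = A * dP / (mu * Rm)
rate = 2.7 * 316000 / (0.002 * 1e+11)
rate = 853200.0 / 2.000e+08
rate = 4.27e-03 m^3/s


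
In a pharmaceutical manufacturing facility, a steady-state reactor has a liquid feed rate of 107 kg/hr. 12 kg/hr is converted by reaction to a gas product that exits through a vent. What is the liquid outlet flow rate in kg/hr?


Steady-state mass balance on the main outlet: F_out = F_in - F_removed
F_out = 107 - 12
F_out = 95 kg/hr


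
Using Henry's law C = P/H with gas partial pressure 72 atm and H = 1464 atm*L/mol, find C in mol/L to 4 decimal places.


C = P / H
C = 72 / 1464
C = 0.0492 mol/L


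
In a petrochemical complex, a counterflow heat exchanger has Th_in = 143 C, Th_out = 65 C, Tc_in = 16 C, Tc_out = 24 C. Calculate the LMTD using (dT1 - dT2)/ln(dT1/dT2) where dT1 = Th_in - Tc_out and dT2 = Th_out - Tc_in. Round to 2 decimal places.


dT1 = Th_in - Tc_out = 143 - 24 = 119
dT2 = Th_out - Tc_in = 65 - 16 = 49
LMTD = (dT1 - dT2) / ln(dT1/dT2)
LMTD = (119 - 49) / ln(119/49)
LMTD = 78.89 K


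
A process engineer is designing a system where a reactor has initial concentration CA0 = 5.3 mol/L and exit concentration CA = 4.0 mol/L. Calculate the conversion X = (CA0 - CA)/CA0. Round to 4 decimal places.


X = (CA0 - CA) / CA0
X = (5.3 - 4.0) / 5.3
X = 1.3 / 5.3
X = 0.2453


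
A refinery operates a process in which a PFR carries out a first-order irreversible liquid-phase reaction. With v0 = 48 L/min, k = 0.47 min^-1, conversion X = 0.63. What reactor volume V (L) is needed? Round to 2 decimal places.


V = (v0/k) * ln(1/(1-X))
V = (48/0.47) * ln(1/(1-0.63))
V = 102.12766 * ln(2.702703)
V = 102.12766 * 0.994252
V = 101.54 L


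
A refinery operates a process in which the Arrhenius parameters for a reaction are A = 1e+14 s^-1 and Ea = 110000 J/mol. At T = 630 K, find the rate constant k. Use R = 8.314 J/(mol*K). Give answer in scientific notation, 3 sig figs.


k = A * exp(-Ea/(R*T))
k = 1e+14 * exp(-110000 / (8.314 * 630))
k = 1e+14 * exp(-21.001104)
k = 7.57e+04


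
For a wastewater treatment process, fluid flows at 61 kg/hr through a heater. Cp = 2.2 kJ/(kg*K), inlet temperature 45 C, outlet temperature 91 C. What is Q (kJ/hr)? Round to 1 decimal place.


Q = m_dot * Cp * (T2 - T1)
Q = 61 * 2.2 * (91 - 45)
Q = 61 * 2.2 * 46
Q = 6173.2 kJ/hr


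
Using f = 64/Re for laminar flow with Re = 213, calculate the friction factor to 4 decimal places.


f = 64 / Re
f = 64 / 213
f = 0.3005


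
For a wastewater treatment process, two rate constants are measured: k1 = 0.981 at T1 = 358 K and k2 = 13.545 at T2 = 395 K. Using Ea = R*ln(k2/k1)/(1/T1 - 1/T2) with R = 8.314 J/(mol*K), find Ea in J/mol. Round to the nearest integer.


Ea = R * ln(k2/k1) / (1/T1 - 1/T2)
ln(k2/k1) = ln(13.545/0.981) = 2.6252003
1/T1 - 1/T2 = 1/358 - 1/395 = 0.00026165052
Ea = 8.314 * 2.6252003 / 0.00026165052
Ea = 83416 J/mol


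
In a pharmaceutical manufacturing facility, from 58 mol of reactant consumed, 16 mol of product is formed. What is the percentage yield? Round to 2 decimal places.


Yield = (moles product / moles consumed) * 100%
Yield = (16 / 58) * 100
Yield = 0.2759 * 100
Yield = 27.59%


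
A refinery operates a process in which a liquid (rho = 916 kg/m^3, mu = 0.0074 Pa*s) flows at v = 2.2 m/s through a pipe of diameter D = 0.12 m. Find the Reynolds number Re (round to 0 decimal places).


Re = rho * v * D / mu
Re = 916 * 2.2 * 0.12 / 0.0074
Re = 241.824 / 0.0074
Re = 32679


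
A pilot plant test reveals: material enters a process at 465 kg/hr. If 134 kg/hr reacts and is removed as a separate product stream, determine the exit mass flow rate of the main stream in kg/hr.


Steady-state mass balance on the main outlet: F_out = F_in - F_removed
F_out = 465 - 134
F_out = 331 kg/hr


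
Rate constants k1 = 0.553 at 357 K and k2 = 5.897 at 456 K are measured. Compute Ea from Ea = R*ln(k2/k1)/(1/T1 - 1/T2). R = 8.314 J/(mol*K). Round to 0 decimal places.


Ea = R * ln(k2/k1) / (1/T1 - 1/T2)
ln(k2/k1) = ln(5.897/0.553) = 2.366841
1/T1 - 1/T2 = 1/357 - 1/456 = 0.000608137992
Ea = 8.314 * 2.366841 / 0.000608137992
Ea = 32358 J/mol


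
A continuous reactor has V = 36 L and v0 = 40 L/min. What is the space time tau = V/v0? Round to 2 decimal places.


tau = V / v0
tau = 36 / 40
tau = 0.90 min


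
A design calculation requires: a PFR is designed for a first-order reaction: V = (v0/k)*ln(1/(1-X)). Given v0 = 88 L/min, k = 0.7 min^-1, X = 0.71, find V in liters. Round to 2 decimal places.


V = (v0/k) * ln(1/(1-X))
V = (88/0.7) * ln(1/(1-0.71))
V = 125.714286 * ln(3.448276)
V = 125.714286 * 1.237874
V = 155.62 L


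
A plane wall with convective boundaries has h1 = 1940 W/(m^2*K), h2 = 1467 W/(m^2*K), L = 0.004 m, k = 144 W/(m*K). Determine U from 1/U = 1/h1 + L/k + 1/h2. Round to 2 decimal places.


1/U = 1/h1 + L/k + 1/h2
1/U = 1/1940 + 0.004/144 + 1/1467
1/U = 0.0005154639 + 2.77778e-05 + 0.0006816633
1/U = 0.001224905
U = 816.39 W/(m^2*K)


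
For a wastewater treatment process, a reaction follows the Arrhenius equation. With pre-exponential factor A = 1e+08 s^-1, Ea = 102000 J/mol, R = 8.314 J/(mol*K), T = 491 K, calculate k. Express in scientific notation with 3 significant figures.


k = A * exp(-Ea/(R*T))
k = 1e+08 * exp(-102000 / (8.314 * 491))
k = 1e+08 * exp(-24.986686)
k = 1.41e-03
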